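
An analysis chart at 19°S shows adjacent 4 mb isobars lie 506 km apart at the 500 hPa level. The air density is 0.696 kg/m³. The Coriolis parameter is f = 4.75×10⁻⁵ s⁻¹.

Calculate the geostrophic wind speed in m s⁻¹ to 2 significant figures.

24 m s⁻¹

Pressure gradient: |∂P/∂n| = 400 Pa / 506000 m = 7.91×10⁻⁴ Pa/m
Geostrophic balance (pressure-gradient force = Coriolis force):
V_g = (1/(fρ)) |∂P/∂n| = 7.91×10⁻⁴ / (4.75×10⁻⁵ × 0.696) = 23.9 m/s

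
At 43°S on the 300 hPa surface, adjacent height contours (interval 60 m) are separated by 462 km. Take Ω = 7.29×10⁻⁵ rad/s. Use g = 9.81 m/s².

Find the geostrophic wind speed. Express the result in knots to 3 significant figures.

Coriolis parameter at 43°S:
f = 2Ω sin φ = 2 × 7.29×10⁻⁵ × sin 43° = 9.94×10⁻⁵ s⁻¹
Height gradient: |∂Z/∂n| = 60 m / 462000 m = 1.30×10⁻⁴
On a pressure surface, geostrophic balance gives V_g = (g/f)|∂Z/∂n|:
V_g = 9.81 × 1.30×10⁻⁴ / 9.94×10⁻⁵ = 12.8 m/s
Converting: 12.8 m/s × 1.944 = 24.9 knots

24.9 knots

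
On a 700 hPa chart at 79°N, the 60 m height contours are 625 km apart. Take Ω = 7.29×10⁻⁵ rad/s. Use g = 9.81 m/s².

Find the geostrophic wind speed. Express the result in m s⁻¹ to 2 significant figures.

6.6 m s⁻¹

Coriolis parameter at 79°N:
f = 2Ω sin φ = 2 × 7.29×10⁻⁵ × sin 79° = 1.43×10⁻⁴ s⁻¹
Height gradient: |∂Z/∂n| = 60 m / 625000 m = 9.60×10⁻⁵
On a pressure surface, geostrophic balance gives V_g = (g/f)|∂Z/∂n|:
V_g = 9.81 × 9.60×10⁻⁵ / 1.43×10⁻⁴ = 6.58 m/s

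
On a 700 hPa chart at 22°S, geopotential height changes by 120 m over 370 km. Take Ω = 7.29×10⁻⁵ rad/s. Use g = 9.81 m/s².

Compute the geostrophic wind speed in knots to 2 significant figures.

110 knots

Coriolis parameter at 22°S:
f = 2Ω sin φ = 2 × 7.29×10⁻⁵ × sin 22° = 5.46×10⁻⁵ s⁻¹
Height gradient: |∂Z/∂n| = 120 m / 370000 m = 3.24×10⁻⁴
On a pressure surface, geostrophic balance gives V_g = (g/f)|∂Z/∂n|:
V_g = 9.81 × 3.24×10⁻⁴ / 5.46×10⁻⁵ = 58.3 m/s
Converting: 58.3 m/s × 1.944 = 110 knots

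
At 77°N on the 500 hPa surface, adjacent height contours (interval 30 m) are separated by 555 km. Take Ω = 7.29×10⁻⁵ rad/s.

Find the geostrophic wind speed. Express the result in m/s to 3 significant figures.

Coriolis parameter at 77°N:
f = 2Ω sin φ = 2 × 7.29×10⁻⁵ × sin 77° = 1.42×10⁻⁴ s⁻¹
Height gradient: |∂Z/∂n| = 30 m / 555000 m = 5.41×10⁻⁵
On a pressure surface, geostrophic balance gives V_g = (g/f)|∂Z/∂n|:
V_g = 9.81 × 5.41×10⁻⁵ / 1.42×10⁻⁴ = 3.73 m/s

3.73 m/s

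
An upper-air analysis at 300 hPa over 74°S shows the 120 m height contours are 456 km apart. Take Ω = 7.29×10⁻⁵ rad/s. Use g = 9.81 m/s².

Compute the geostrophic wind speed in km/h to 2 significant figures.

66 km/h

Coriolis parameter at 74°S:
f = 2Ω sin φ = 2 × 7.29×10⁻⁵ × sin 74° = 1.40×10⁻⁴ s⁻¹
Height gradient: |∂Z/∂n| = 120 m / 456000 m = 2.63×10⁻⁴
On a pressure surface, geostrophic balance gives V_g = (g/f)|∂Z/∂n|:
V_g = 9.81 × 2.63×10⁻⁴ / 1.40×10⁻⁴ = 18.4 m/s
Converting: 18.4 m/s × 3.6 = 66 km/h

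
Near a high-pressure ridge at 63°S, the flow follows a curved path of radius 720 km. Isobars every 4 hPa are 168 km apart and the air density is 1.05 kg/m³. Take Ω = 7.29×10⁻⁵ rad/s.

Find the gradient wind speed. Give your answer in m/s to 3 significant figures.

Coriolis parameter at 63°S:
f = 2Ω sin φ = 2 × 7.29×10⁻⁵ × sin 63° = 1.30×10⁻⁴ s⁻¹
Pressure gradient: |∂P/∂n| = 400 Pa / 168000 m = 2.38×10⁻³ Pa/m
Geostrophic speed: V_g = |∂P/∂n|/(fρ) = 2.38×10⁻³/(1.30×10⁻⁴ × 1.05) = 17.5 m/s
Around a high, pressure-gradient force acts outward with centrifugal, so Coriolis balances both:
fV = (1/ρ)|∂P/∂n| + V²/R  →  V² − fR·V + fR·V_g = 0
With fR = 1.30×10⁻⁴ × 720×10³ m = 93.5 m/s:
V = [fR − √((fR)² − 4 fR V_g)]/2 = [93.5 − √(93.5² − 4×93.5×17.5)]/2 = 23.2 m/s
Supergeostrophic (V > V_g = 17.5 m/s), as expected around a high.

23.2 m/s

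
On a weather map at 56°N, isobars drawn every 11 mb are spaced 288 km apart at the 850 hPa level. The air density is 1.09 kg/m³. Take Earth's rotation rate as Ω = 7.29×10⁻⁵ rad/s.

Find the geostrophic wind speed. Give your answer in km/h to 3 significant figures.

104 km/h

Coriolis parameter at 56°N:
f = 2Ω sin φ = 2 × 7.29×10⁻⁵ × sin 56° = 1.21×10⁻⁴ s⁻¹
Pressure gradient: |∂P/∂n| = 1100 Pa / 288000 m = 3.82×10⁻³ Pa/m
Geostrophic balance (pressure-gradient force = Coriolis force):
V_g = (1/(fρ)) |∂P/∂n| = 3.82×10⁻³ / (1.21×10⁻⁴ × 1.09) = 29.0 m/s
Converting: 29.0 m/s × 3.6 = 104 km/h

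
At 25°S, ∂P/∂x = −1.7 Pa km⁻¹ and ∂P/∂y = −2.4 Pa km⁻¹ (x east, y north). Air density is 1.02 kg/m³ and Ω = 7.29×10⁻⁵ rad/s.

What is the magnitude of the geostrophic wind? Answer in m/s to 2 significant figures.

Coriolis parameter at 25°S:
f = 2Ω sin φ = 2 × 7.29×10⁻⁵ × sin 25° = 6.16×10⁻⁵ s⁻¹
In the Southern Hemisphere f is negative: f = −6.16×10⁻⁵ s⁻¹.
Component geostrophic relations (x east, y north):
u_g = −(1/(fρ)) ∂P/∂y,  v_g = (1/(fρ)) ∂P/∂x
u_g = −(−2.4×10⁻³)/(−6.16×10⁻⁵ × 1.02) = −38.2 m/s;  v_g = (−1.7×10⁻³)/(−6.16×10⁻⁵ × 1.02) = 27.0 m/s
|V_g| = √(u_g² + v_g²) = 46.8 m/s

47 m/s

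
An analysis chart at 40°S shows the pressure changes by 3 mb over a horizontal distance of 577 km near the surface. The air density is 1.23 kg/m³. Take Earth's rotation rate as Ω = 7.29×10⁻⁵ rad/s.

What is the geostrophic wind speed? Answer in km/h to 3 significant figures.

Coriolis parameter at 40°S:
f = 2Ω sin φ = 2 × 7.29×10⁻⁵ × sin 40° = 9.37×10⁻⁵ s⁻¹
Pressure gradient: |∂P/∂n| = 300 Pa / 577000 m = 5.20×10⁻⁴ Pa/m
Geostrophic balance (pressure-gradient force = Coriolis force):
V_g = (1/(fρ)) |∂P/∂n| = 5.20×10⁻⁴ / (9.37×10⁻⁵ × 1.23) = 4.51 m/s
Converting: 4.51 m/s × 3.6 = 16.2 km/h

16.2 km/h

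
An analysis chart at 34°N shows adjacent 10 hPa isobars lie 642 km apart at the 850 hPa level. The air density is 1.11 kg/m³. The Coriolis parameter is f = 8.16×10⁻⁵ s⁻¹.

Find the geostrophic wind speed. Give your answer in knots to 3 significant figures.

33.4 knots

Pressure gradient: |∂P/∂n| = 1000 Pa / 642000 m = 1.56×10⁻³ Pa/m
Geostrophic balance (pressure-gradient force = Coriolis force):
V_g = (1/(fρ)) |∂P/∂n| = 1.56×10⁻³ / (8.16×10⁻⁵ × 1.11) = 17.2 m/s
Converting: 17.2 m/s × 1.944 = 33.4 knots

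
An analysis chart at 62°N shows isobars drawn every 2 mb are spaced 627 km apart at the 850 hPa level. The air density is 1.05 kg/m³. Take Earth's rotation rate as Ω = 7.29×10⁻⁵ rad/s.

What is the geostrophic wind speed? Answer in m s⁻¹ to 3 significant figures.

2.36 m s⁻¹

Coriolis parameter at 62°N:
f = 2Ω sin φ = 2 × 7.29×10⁻⁵ × sin 62° = 1.29×10⁻⁴ s⁻¹
Pressure gradient: |∂P/∂n| = 200 Pa / 627000 m = 3.19×10⁻⁴ Pa/m
Geostrophic balance (pressure-gradient force = Coriolis force):
V_g = (1/(fρ)) |∂P/∂n| = 3.19×10⁻⁴ / (1.29×10⁻⁴ × 1.05) = 2.36 m/s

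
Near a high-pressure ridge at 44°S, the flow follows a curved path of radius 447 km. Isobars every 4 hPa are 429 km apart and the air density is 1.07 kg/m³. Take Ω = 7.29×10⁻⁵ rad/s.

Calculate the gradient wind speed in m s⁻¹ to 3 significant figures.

Coriolis parameter at 44°S:
f = 2Ω sin φ = 2 × 7.29×10⁻⁵ × sin 44° = 1.01×10⁻⁴ s⁻¹
Pressure gradient: |∂P/∂n| = 400 Pa / 429000 m = 9.32×10⁻⁴ Pa/m
Geostrophic speed: V_g = |∂P/∂n|/(fρ) = 9.32×10⁻⁴/(1.01×10⁻⁴ × 1.07) = 8.60 m/s
Around a high, pressure-gradient force acts outward with centrifugal, so Coriolis balances both:
fV = (1/ρ)|∂P/∂n| + V²/R  →  V² − fR·V + fR·V_g = 0
With fR = 1.01×10⁻⁴ × 447×10³ m = 45.3 m/s:
V = [fR − √((fR)² − 4 fR V_g)]/2 = [45.3 − √(45.3² − 4×45.3×8.6)]/2 = 11.6 m/s
Supergeostrophic (V > V_g = 8.6 m/s), as expected around a high.

11.6 m s⁻¹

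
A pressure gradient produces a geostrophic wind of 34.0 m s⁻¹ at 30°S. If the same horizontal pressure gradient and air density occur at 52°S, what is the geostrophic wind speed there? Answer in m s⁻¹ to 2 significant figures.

22 m s⁻¹

With the same pressure gradient and density, V_g ∝ 1/f ∝ 1/sin φ.
V₂ = V₁ · sin φ₁ / sin φ₂ = 34.0 × sin 30° / sin 52°
V₂ = 34.0 × 0.5000/0.7880 = 22 m s⁻¹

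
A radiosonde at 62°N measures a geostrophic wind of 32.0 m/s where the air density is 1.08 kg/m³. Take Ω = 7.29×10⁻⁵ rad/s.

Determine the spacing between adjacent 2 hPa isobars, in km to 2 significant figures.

45 km

Coriolis parameter at 62°N:
f = 2Ω sin φ = 2 × 7.29×10⁻⁵ × sin 62° = 1.29×10⁻⁴ s⁻¹
Geostrophic balance rearranged: |∂P/∂n| = f ρ V_g
|∂P/∂n| = 1.29×10⁻⁴ × 1.08 × 32.0 = 4.45×10⁻³ Pa/m
Isobar spacing: Δn = ΔP/|∂P/∂n| = 200 Pa / 4.45×10⁻³ Pa/m = 44954 m ≈ 45 km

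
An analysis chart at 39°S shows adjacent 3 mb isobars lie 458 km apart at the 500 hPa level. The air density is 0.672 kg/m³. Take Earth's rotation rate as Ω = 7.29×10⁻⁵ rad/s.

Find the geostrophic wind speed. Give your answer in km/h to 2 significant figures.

Coriolis parameter at 39°S:
f = 2Ω sin φ = 2 × 7.29×10⁻⁵ × sin 39° = 9.18×10⁻⁵ s⁻¹
Pressure gradient: |∂P/∂n| = 300 Pa / 458000 m = 6.55×10⁻⁴ Pa/m
Geostrophic balance (pressure-gradient force = Coriolis force):
V_g = (1/(fρ)) |∂P/∂n| = 6.55×10⁻⁴ / (9.18×10⁻⁵ × 0.672) = 10.6 m/s
Converting: 10.6 m/s × 3.6 = 38 km/h

38 km/h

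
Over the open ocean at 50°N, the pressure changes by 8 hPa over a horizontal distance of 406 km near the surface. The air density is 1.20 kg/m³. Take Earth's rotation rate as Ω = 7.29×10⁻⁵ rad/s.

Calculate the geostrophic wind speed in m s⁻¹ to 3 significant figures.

Coriolis parameter at 50°N:
f = 2Ω sin φ = 2 × 7.29×10⁻⁵ × sin 50° = 1.12×10⁻⁴ s⁻¹
Pressure gradient: |∂P/∂n| = 800 Pa / 406000 m = 1.97×10⁻³ Pa/m
Geostrophic balance (pressure-gradient force = Coriolis force):
V_g = (1/(fρ)) |∂P/∂n| = 1.97×10⁻³ / (1.12×10⁻⁴ × 1.20) = 14.7 m/s

14.7 m s⁻¹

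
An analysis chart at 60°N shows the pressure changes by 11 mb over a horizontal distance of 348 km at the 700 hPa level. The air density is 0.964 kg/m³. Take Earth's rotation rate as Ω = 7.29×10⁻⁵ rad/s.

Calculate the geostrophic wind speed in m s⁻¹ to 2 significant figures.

Coriolis parameter at 60°N:
f = 2Ω sin φ = 2 × 7.29×10⁻⁵ × sin 60° = 1.26×10⁻⁴ s⁻¹
Pressure gradient: |∂P/∂n| = 1100 Pa / 348000 m = 3.16×10⁻³ Pa/m
Geostrophic balance (pressure-gradient force = Coriolis force):
V_g = (1/(fρ)) |∂P/∂n| = 3.16×10⁻³ / (1.26×10⁻⁴ × 0.964) = 26.0 m/s

26 m s⁻¹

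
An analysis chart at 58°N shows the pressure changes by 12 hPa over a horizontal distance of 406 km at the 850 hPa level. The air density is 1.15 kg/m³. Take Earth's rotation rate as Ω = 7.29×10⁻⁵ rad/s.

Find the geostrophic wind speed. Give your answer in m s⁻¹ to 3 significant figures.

20.8 m s⁻¹

Coriolis parameter at 58°N:
f = 2Ω sin φ = 2 × 7.29×10⁻⁵ × sin 58° = 1.24×10⁻⁴ s⁻¹
Pressure gradient: |∂P/∂n| = 1200 Pa / 406000 m = 2.96×10⁻³ Pa/m
Geostrophic balance (pressure-gradient force = Coriolis force):
V_g = (1/(fρ)) |∂P/∂n| = 2.96×10⁻³ / (1.24×10⁻⁴ × 1.15) = 20.8 m/s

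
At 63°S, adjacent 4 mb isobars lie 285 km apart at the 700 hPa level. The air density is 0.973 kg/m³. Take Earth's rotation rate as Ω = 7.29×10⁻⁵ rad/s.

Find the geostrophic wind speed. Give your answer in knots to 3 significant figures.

21.6 knots

Coriolis parameter at 63°S:
f = 2Ω sin φ = 2 × 7.29×10⁻⁵ × sin 63° = 1.30×10⁻⁴ s⁻¹
Pressure gradient: |∂P/∂n| = 400 Pa / 285000 m = 1.40×10⁻³ Pa/m
Geostrophic balance (pressure-gradient force = Coriolis force):
V_g = (1/(fρ)) |∂P/∂n| = 1.40×10⁻³ / (1.30×10⁻⁴ × 0.973) = 11.1 m/s
Converting: 11.1 m/s × 1.944 = 21.6 knots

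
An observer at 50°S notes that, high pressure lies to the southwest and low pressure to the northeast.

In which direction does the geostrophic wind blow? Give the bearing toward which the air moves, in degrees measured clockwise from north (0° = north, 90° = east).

The pressure-gradient force points toward the northeast (bearing 045°).
Geostrophic balance: in the Southern Hemisphere the Coriolis force deflects motion to the left, so the geostrophic wind blows 90° to the left of the pressure-gradient force (low pressure on the right).
Rotating 045° by 90° counterclockwise gives 315° — the wind blows toward the northwest.

315°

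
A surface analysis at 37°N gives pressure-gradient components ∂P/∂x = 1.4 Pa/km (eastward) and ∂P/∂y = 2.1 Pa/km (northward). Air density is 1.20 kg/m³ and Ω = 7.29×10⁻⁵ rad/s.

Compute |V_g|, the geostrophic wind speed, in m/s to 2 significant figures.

24 m/s

Coriolis parameter at 37°N:
f = 2Ω sin φ = 2 × 7.29×10⁻⁵ × sin 37° = 8.77×10⁻⁵ s⁻¹
Component geostrophic relations (x east, y north):
u_g = −(1/(fρ)) ∂P/∂y,  v_g = (1/(fρ)) ∂P/∂x
u_g = −(2.1×10⁻³)/(8.77×10⁻⁵ × 1.20) = −19.9 m/s;  v_g = (1.4×10⁻³)/(8.77×10⁻⁵ × 1.20) = 13.3 m/s
|V_g| = √(u_g² + v_g²) = 24.0 m/s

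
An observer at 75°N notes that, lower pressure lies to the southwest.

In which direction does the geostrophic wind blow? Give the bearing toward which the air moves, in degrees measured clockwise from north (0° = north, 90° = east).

315°

The pressure-gradient force points toward the southwest (bearing 225°).
Geostrophic balance: in the Northern Hemisphere the Coriolis force deflects motion to the right, so the geostrophic wind blows 90° to the right of the pressure-gradient force (low pressure on the left).
Rotating 225° by 90° clockwise gives 315° — the wind blows toward the northwest.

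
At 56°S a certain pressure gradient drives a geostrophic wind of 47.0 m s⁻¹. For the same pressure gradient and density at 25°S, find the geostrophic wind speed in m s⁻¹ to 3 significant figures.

With the same pressure gradient and density, V_g ∝ 1/f ∝ 1/sin φ.
V₂ = V₁ · sin φ₁ / sin φ₂ = 47.0 × sin 56° / sin 25°
V₂ = 47.0 × 0.8290/0.4226 = 92.2 m s⁻¹

92.2 m s⁻¹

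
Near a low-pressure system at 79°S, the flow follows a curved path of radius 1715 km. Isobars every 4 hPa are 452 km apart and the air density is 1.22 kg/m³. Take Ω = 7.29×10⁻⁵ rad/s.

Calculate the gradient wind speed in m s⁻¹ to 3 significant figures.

4.97 m s⁻¹

Coriolis parameter at 79°S:
f = 2Ω sin φ = 2 × 7.29×10⁻⁵ × sin 79° = 1.43×10⁻⁴ s⁻¹
Pressure gradient: |∂P/∂n| = 400 Pa / 452000 m = 8.85×10⁻⁴ Pa/m
Geostrophic speed: V_g = |∂P/∂n|/(fρ) = 8.85×10⁻⁴/(1.43×10⁻⁴ × 1.22) = 5.07 m/s
Around a low, centrifugal force acts outward with Coriolis, so pressure-gradient force balances both:
(1/ρ)|∂P/∂n| = fV + V²/R  →  V² + fR·V − fR·V_g = 0
With fR = 1.43×10⁻⁴ × 1715×10³ m = 245 m/s:
V = [−fR + √((fR)² + 4 fR V_g)]/2 = [−245 + √(245² + 4×245×5.07)]/2 = 4.97 m/s
Subgeostrophic (V < V_g = 5.07 m/s), as expected around a low.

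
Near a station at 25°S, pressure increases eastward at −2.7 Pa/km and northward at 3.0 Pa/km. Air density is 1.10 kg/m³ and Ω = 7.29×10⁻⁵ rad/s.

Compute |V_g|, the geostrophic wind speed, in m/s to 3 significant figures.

Coriolis parameter at 25°S:
f = 2Ω sin φ = 2 × 7.29×10⁻⁵ × sin 25° = 6.16×10⁻⁵ s⁻¹
In the Southern Hemisphere f is negative: f = −6.16×10⁻⁵ s⁻¹.
Component geostrophic relations (x east, y north):
u_g = −(1/(fρ)) ∂P/∂y,  v_g = (1/(fρ)) ∂P/∂x
u_g = −(3.0×10⁻³)/(−6.16×10⁻⁵ × 1.10) = 44.3 m/s;  v_g = (−2.7×10⁻³)/(−6.16×10⁻⁵ × 1.10) = 39.8 m/s
|V_g| = √(u_g² + v_g²) = 59.5 m/s

59.5 m/s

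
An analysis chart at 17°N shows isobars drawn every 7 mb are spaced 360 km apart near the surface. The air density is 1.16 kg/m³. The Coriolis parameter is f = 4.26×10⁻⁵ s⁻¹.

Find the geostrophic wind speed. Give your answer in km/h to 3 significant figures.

Pressure gradient: |∂P/∂n| = 700 Pa / 360000 m = 1.94×10⁻³ Pa/m
Geostrophic balance (pressure-gradient force = Coriolis force):
V_g = (1/(fρ)) |∂P/∂n| = 1.94×10⁻³ / (4.26×10⁻⁵ × 1.16) = 39.3 m/s
Converting: 39.3 m/s × 3.6 = 142 km/h

142 km/h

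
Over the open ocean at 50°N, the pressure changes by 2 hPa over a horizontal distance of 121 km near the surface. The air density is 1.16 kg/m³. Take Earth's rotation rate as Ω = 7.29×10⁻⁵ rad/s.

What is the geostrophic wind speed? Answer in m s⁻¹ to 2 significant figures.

13 m s⁻¹

Coriolis parameter at 50°N:
f = 2Ω sin φ = 2 × 7.29×10⁻⁵ × sin 50° = 1.12×10⁻⁴ s⁻¹
Pressure gradient: |∂P/∂n| = 200 Pa / 121000 m = 1.65×10⁻³ Pa/m
Geostrophic balance (pressure-gradient force = Coriolis force):
V_g = (1/(fρ)) |∂P/∂n| = 1.65×10⁻³ / (1.12×10⁻⁴ × 1.16) = 12.8 m/s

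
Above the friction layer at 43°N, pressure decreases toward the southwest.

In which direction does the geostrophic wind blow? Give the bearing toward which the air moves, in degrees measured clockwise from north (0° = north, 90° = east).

315°

The pressure-gradient force points toward the southwest (bearing 225°).
Geostrophic balance: in the Northern Hemisphere the Coriolis force deflects motion to the right, so the geostrophic wind blows 90° to the right of the pressure-gradient force (low pressure on the left).
Rotating 225° by 90° clockwise gives 315° — the wind blows toward the northwest.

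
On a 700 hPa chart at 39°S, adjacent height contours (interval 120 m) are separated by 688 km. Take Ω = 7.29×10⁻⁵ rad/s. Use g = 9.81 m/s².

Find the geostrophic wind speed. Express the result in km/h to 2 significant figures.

Coriolis parameter at 39°S:
f = 2Ω sin φ = 2 × 7.29×10⁻⁵ × sin 39° = 9.18×10⁻⁵ s⁻¹
Height gradient: |∂Z/∂n| = 120 m / 688000 m = 1.74×10⁻⁴
On a pressure surface, geostrophic balance gives V_g = (g/f)|∂Z/∂n|:
V_g = 9.81 × 1.74×10⁻⁴ / 9.18×10⁻⁵ = 18.6 m/s
Converting: 18.6 m/s × 3.6 = 67 km/h

67 km/h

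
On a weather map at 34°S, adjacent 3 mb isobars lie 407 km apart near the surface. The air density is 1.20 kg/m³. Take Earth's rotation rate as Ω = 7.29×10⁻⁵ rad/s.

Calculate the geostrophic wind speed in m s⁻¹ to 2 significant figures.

Coriolis parameter at 34°S:
f = 2Ω sin φ = 2 × 7.29×10⁻⁵ × sin 34° = 8.15×10⁻⁵ s⁻¹
Pressure gradient: |∂P/∂n| = 300 Pa / 407000 m = 7.37×10⁻⁴ Pa/m
Geostrophic balance (pressure-gradient force = Coriolis force):
V_g = (1/(fρ)) |∂P/∂n| = 7.37×10⁻⁴ / (8.15×10⁻⁵ × 1.20) = 7.53 m/s

7.5 m s⁻¹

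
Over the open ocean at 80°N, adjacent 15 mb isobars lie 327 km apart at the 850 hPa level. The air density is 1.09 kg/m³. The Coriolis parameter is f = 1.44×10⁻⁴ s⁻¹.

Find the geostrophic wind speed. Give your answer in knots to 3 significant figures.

56.8 knots

Pressure gradient: |∂P/∂n| = 1500 Pa / 327000 m = 4.59×10⁻³ Pa/m
Geostrophic balance (pressure-gradient force = Coriolis force):
V_g = (1/(fρ)) |∂P/∂n| = 4.59×10⁻³ / (1.44×10⁻⁴ × 1.09) = 29.2 m/s
Converting: 29.2 m/s × 1.944 = 56.8 knots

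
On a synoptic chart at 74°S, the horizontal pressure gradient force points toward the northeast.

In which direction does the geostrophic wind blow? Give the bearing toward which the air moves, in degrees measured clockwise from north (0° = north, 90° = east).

315°

The pressure-gradient force points toward the northeast (bearing 045°).
Geostrophic balance: in the Southern Hemisphere the Coriolis force deflects motion to the left, so the geostrophic wind blows 90° to the left of the pressure-gradient force (low pressure on the right).
Rotating 045° by 90° counterclockwise gives 315° — the wind blows toward the northwest.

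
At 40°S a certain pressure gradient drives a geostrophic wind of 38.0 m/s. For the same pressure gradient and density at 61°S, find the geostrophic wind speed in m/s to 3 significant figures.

27.9 m/s

With the same pressure gradient and density, V_g ∝ 1/f ∝ 1/sin φ.
V₂ = V₁ · sin φ₁ / sin φ₂ = 38.0 × sin 40° / sin 61°
V₂ = 38.0 × 0.6428/0.8746 = 27.9 m/s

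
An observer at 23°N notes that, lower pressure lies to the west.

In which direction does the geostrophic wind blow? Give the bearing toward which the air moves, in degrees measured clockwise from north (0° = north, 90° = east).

000°

The pressure-gradient force points toward the west (bearing 270°).
Geostrophic balance: in the Northern Hemisphere the Coriolis force deflects motion to the right, so the geostrophic wind blows 90° to the right of the pressure-gradient force (low pressure on the left).
Rotating 270° by 90° clockwise gives 000° — the wind blows toward the north.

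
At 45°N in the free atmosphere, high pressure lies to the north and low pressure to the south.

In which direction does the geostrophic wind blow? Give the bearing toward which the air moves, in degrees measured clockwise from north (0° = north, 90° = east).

270°

The pressure-gradient force points toward the south (bearing 180°).
Geostrophic balance: in the Northern Hemisphere the Coriolis force deflects motion to the right, so the geostrophic wind blows 90° to the right of the pressure-gradient force (low pressure on the left).
Rotating 180° by 90° clockwise gives 270° — the wind blows toward the west.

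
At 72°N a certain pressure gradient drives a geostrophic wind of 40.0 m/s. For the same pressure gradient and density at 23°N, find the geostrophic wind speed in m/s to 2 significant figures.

With the same pressure gradient and density, V_g ∝ 1/f ∝ 1/sin φ.
V₂ = V₁ · sin φ₁ / sin φ₂ = 40.0 × sin 72° / sin 23°
V₂ = 40.0 × 0.9511/0.3907 = 97 m/s

97 m/s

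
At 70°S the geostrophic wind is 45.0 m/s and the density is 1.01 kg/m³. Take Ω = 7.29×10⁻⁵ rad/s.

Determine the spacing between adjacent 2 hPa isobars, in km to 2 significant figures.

32 km

Coriolis parameter at 70°S:
f = 2Ω sin φ = 2 × 7.29×10⁻⁵ × sin 70° = 1.37×10⁻⁴ s⁻¹
Geostrophic balance rearranged: |∂P/∂n| = f ρ V_g
|∂P/∂n| = 1.37×10⁻⁴ × 1.01 × 45.0 = 6.23×10⁻³ Pa/m
Isobar spacing: Δn = ΔP/|∂P/∂n| = 200 Pa / 6.23×10⁻³ Pa/m = 32118 m ≈ 32 km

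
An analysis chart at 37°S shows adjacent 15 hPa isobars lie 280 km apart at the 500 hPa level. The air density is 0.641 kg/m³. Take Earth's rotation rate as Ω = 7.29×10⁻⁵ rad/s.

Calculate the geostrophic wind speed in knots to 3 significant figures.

185 knots

Coriolis parameter at 37°S:
f = 2Ω sin φ = 2 × 7.29×10⁻⁵ × sin 37° = 8.77×10⁻⁵ s⁻¹
Pressure gradient: |∂P/∂n| = 1500 Pa / 280000 m = 5.36×10⁻³ Pa/m
Geostrophic balance (pressure-gradient force = Coriolis force):
V_g = (1/(fρ)) |∂P/∂n| = 5.36×10⁻³ / (8.77×10⁻⁵ × 0.641) = 95.2 m/s
Converting: 95.2 m/s × 1.944 = 185 knots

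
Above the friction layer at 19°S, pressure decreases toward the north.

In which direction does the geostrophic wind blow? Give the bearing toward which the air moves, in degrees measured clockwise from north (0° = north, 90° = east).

270°

The pressure-gradient force points toward the north (bearing 000°).
Geostrophic balance: in the Southern Hemisphere the Coriolis force deflects motion to the left, so the geostrophic wind blows 90° to the left of the pressure-gradient force (low pressure on the right).
Rotating 000° by 90° counterclockwise gives 270° — the wind blows toward the west.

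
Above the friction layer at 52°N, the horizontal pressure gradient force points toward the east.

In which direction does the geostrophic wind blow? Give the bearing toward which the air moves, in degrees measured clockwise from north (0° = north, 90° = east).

180°

The pressure-gradient force points toward the east (bearing 090°).
Geostrophic balance: in the Northern Hemisphere the Coriolis force deflects motion to the right, so the geostrophic wind blows 90° to the right of the pressure-gradient force (low pressure on the left).
Rotating 090° by 90° clockwise gives 180° — the wind blows toward the south.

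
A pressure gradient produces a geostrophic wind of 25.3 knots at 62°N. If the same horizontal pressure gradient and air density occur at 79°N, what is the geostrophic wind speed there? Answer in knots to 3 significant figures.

22.8 knots

With the same pressure gradient and density, V_g ∝ 1/f ∝ 1/sin φ.
V₂ = V₁ · sin φ₁ / sin φ₂ = 25.3 × sin 62° / sin 79°
V₂ = 25.3 × 0.8829/0.9816 = 22.8 knots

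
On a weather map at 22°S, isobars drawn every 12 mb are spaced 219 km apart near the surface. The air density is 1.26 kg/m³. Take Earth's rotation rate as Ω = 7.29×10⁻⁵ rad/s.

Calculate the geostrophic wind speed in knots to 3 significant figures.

Coriolis parameter at 22°S:
f = 2Ω sin φ = 2 × 7.29×10⁻⁵ × sin 22° = 5.46×10⁻⁵ s⁻¹
Pressure gradient: |∂P/∂n| = 1200 Pa / 219000 m = 5.48×10⁻³ Pa/m
Geostrophic balance (pressure-gradient force = Coriolis force):
V_g = (1/(fρ)) |∂P/∂n| = 5.48×10⁻³ / (5.46×10⁻⁵ × 1.26) = 79.6 m/s
Converting: 79.6 m/s × 1.944 = 155 knots

155 knots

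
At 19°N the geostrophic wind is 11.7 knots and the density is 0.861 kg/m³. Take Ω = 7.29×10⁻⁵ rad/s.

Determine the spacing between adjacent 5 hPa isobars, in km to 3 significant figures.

Coriolis parameter at 19°N:
f = 2Ω sin φ = 2 × 7.29×10⁻⁵ × sin 19° = 4.75×10⁻⁵ s⁻¹
Wind speed in SI: 11.7 knots = 6.02 m/s
Geostrophic balance rearranged: |∂P/∂n| = f ρ V_g
|∂P/∂n| = 4.75×10⁻⁵ × 0.861 × 6.02 = 2.46×10⁻⁴ Pa/m
Isobar spacing: Δn = ΔP/|∂P/∂n| = 500 Pa / 2.46×10⁻⁴ Pa/m = 2032560 m ≈ 2030 km

2030 km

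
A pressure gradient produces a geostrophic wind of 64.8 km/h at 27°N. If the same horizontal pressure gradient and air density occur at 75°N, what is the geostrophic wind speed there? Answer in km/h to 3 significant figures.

With the same pressure gradient and density, V_g ∝ 1/f ∝ 1/sin φ.
V₂ = V₁ · sin φ₁ / sin φ₂ = 64.8 × sin 27° / sin 75°
V₂ = 64.8 × 0.4540/0.9659 = 30.5 km/h

30.5 km/h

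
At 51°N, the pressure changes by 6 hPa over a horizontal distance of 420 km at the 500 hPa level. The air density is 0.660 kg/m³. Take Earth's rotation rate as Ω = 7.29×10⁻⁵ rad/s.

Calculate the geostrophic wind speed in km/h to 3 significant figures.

Coriolis parameter at 51°N:
f = 2Ω sin φ = 2 × 7.29×10⁻⁵ × sin 51° = 1.13×10⁻⁴ s⁻¹
Pressure gradient: |∂P/∂n| = 600 Pa / 420000 m = 1.43×10⁻³ Pa/m
Geostrophic balance (pressure-gradient force = Coriolis force):
V_g = (1/(fρ)) |∂P/∂n| = 1.43×10⁻³ / (1.13×10⁻⁴ × 0.660) = 19.1 m/s
Converting: 19.1 m/s × 3.6 = 68.8 km/h

68.8 km/h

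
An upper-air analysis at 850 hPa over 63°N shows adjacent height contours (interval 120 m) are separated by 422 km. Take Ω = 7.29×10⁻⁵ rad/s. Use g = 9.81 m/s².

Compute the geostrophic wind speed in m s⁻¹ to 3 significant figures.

21.5 m s⁻¹

Coriolis parameter at 63°N:
f = 2Ω sin φ = 2 × 7.29×10⁻⁵ × sin 63° = 1.30×10⁻⁴ s⁻¹
Height gradient: |∂Z/∂n| = 120 m / 422000 m = 2.84×10⁻⁴
On a pressure surface, geostrophic balance gives V_g = (g/f)|∂Z/∂n|:
V_g = 9.81 × 2.84×10⁻⁴ / 1.30×10⁻⁴ = 21.5 m/s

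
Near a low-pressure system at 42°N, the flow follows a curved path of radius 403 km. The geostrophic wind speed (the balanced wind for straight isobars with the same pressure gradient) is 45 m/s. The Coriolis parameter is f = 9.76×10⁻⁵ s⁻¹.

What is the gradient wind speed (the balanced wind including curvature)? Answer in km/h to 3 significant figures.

Around a low, centrifugal force acts outward with Coriolis, so pressure-gradient force balances both:
(1/ρ)|∂P/∂n| = fV + V²/R  →  V² + fR·V − fR·V_g = 0
With fR = 9.76×10⁻⁵ × 403×10³ m = 39.3 m/s:
V = [−fR + √((fR)² + 4 fR V_g)]/2 = [−39.3 + √(39.3² + 4×39.3×45)]/2 = 26.8 m/s
Subgeostrophic (V < V_g = 45 m/s), as expected around a low.
Converting: 26.8 m/s × 3.6 = 96.4 km/h

96.4 km/h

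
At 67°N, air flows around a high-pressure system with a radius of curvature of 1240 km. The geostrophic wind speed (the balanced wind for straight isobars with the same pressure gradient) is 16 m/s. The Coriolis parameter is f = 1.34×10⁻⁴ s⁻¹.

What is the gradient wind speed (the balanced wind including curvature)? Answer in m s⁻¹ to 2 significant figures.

Around a high, pressure-gradient force acts outward with centrifugal, so Coriolis balances both:
fV = (1/ρ)|∂P/∂n| + V²/R  →  V² − fR·V + fR·V_g = 0
With fR = 1.34×10⁻⁴ × 1240×10³ m = 166 m/s:
V = [fR − √((fR)² − 4 fR V_g)]/2 = [166 − √(166² − 4×166×16)]/2 = 17.9 m/s
Supergeostrophic (V > V_g = 16 m/s), as expected around a high.

18 m s⁻¹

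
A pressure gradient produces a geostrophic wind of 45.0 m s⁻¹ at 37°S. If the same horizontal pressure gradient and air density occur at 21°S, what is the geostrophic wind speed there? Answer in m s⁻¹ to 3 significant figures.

With the same pressure gradient and density, V_g ∝ 1/f ∝ 1/sin φ.
V₂ = V₁ · sin φ₁ / sin φ₂ = 45.0 × sin 37° / sin 21°
V₂ = 45.0 × 0.6018/0.3584 = 75.6 m s⁻¹

75.6 m s⁻¹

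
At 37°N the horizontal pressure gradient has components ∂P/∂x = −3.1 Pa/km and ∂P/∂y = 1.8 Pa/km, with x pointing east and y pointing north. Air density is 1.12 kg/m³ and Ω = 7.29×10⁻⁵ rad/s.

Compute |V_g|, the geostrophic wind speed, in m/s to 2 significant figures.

Coriolis parameter at 37°N:
f = 2Ω sin φ = 2 × 7.29×10⁻⁵ × sin 37° = 8.77×10⁻⁵ s⁻¹
Component geostrophic relations (x east, y north):
u_g = −(1/(fρ)) ∂P/∂y,  v_g = (1/(fρ)) ∂P/∂x
u_g = −(1.8×10⁻³)/(8.77×10⁻⁵ × 1.12) = −18.3 m/s;  v_g = (−3.1×10⁻³)/(8.77×10⁻⁵ × 1.12) = −31.5 m/s
|V_g| = √(u_g² + v_g²) = 36.5 m/s

36 m/s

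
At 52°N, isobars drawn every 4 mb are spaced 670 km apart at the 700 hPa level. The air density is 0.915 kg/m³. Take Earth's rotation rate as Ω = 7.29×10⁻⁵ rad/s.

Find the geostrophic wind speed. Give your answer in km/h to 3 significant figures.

20.4 km/h

Coriolis parameter at 52°N:
f = 2Ω sin φ = 2 × 7.29×10⁻⁵ × sin 52° = 1.15×10⁻⁴ s⁻¹
Pressure gradient: |∂P/∂n| = 400 Pa / 670000 m = 5.97×10⁻⁴ Pa/m
Geostrophic balance (pressure-gradient force = Coriolis force):
V_g = (1/(fρ)) |∂P/∂n| = 5.97×10⁻⁴ / (1.15×10⁻⁴ × 0.915) = 5.68 m/s
Converting: 5.68 m/s × 3.6 = 20.4 km/h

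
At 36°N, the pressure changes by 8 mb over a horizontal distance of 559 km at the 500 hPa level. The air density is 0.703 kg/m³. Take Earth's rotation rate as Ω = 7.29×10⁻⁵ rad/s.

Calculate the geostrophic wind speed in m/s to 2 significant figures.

Coriolis parameter at 36°N:
f = 2Ω sin φ = 2 × 7.29×10⁻⁵ × sin 36° = 8.57×10⁻⁵ s⁻¹
Pressure gradient: |∂P/∂n| = 800 Pa / 559000 m = 1.43×10⁻³ Pa/m
Geostrophic balance (pressure-gradient force = Coriolis force):
V_g = (1/(fρ)) |∂P/∂n| = 1.43×10⁻³ / (8.57×10⁻⁵ × 0.703) = 23.8 m/s

24 m/s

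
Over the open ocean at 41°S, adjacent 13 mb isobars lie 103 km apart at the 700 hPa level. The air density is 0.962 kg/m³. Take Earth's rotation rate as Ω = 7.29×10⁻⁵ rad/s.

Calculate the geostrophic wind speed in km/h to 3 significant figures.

Coriolis parameter at 41°S:
f = 2Ω sin φ = 2 × 7.29×10⁻⁵ × sin 41° = 9.57×10⁻⁵ s⁻¹
Pressure gradient: |∂P/∂n| = 1300 Pa / 103000 m = 1.26×10⁻² Pa/m
Geostrophic balance (pressure-gradient force = Coriolis force):
V_g = (1/(fρ)) |∂P/∂n| = 1.26×10⁻² / (9.57×10⁻⁵ × 0.962) = 137 m/s
Converting: 137 m/s × 3.6 = 494 km/h

494 km/h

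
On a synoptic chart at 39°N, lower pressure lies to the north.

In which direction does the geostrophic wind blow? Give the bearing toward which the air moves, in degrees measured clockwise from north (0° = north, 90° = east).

090°

The pressure-gradient force points toward the north (bearing 000°).
Geostrophic balance: in the Northern Hemisphere the Coriolis force deflects motion to the right, so the geostrophic wind blows 90° to the right of the pressure-gradient force (low pressure on the left).
Rotating 000° by 90° clockwise gives 090° — the wind blows toward the east.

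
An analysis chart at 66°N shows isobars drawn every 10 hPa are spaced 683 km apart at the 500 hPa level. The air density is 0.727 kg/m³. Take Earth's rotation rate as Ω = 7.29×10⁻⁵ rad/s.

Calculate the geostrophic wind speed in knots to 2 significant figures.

Coriolis parameter at 66°N:
f = 2Ω sin φ = 2 × 7.29×10⁻⁵ × sin 66° = 1.33×10⁻⁴ s⁻¹
Pressure gradient: |∂P/∂n| = 1000 Pa / 683000 m = 1.46×10⁻³ Pa/m
Geostrophic balance (pressure-gradient force = Coriolis force):
V_g = (1/(fρ)) |∂P/∂n| = 1.46×10⁻³ / (1.33×10⁻⁴ × 0.727) = 15.1 m/s
Converting: 15.1 m/s × 1.944 = 29 knots

29 knots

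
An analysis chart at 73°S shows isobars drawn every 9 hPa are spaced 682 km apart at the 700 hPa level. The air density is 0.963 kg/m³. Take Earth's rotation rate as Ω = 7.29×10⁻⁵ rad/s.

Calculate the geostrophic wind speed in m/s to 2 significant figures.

9.8 m/s

Coriolis parameter at 73°S:
f = 2Ω sin φ = 2 × 7.29×10⁻⁵ × sin 73° = 1.39×10⁻⁴ s⁻¹
Pressure gradient: |∂P/∂n| = 900 Pa / 682000 m = 1.32×10⁻³ Pa/m
Geostrophic balance (pressure-gradient force = Coriolis force):
V_g = (1/(fρ)) |∂P/∂n| = 1.32×10⁻³ / (1.39×10⁻⁴ × 0.963) = 9.83 m/s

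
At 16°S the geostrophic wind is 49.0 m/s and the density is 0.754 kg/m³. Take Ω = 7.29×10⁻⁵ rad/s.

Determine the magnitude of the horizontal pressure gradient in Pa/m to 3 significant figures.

Coriolis parameter at 16°S:
f = 2Ω sin φ = 2 × 7.29×10⁻⁵ × sin 16° = 4.02×10⁻⁵ s⁻¹
Geostrophic balance rearranged: |∂P/∂n| = f ρ V_g
|∂P/∂n| = 4.02×10⁻⁵ × 0.754 × 49.0 = 1.48×10⁻³ Pa/m

1.48×10⁻³ Pa/m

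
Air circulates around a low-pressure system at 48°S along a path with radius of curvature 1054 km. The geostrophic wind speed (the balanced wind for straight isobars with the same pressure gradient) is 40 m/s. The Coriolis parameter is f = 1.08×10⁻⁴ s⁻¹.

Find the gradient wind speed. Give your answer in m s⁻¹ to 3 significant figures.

Around a low, centrifugal force acts outward with Coriolis, so pressure-gradient force balances both:
(1/ρ)|∂P/∂n| = fV + V²/R  →  V² + fR·V − fR·V_g = 0
With fR = 1.08×10⁻⁴ × 1054×10³ m = 114 m/s:
V = [−fR + √((fR)² + 4 fR V_g)]/2 = [−114 + √(114² + 4×114×40)]/2 = 31.4 m/s
Subgeostrophic (V < V_g = 40 m/s), as expected around a low.

31.4 m s⁻¹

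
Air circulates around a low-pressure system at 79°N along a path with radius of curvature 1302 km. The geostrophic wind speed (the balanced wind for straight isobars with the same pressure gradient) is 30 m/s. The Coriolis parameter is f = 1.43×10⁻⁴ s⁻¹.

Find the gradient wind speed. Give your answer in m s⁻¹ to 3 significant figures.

Around a low, centrifugal force acts outward with Coriolis, so pressure-gradient force balances both:
(1/ρ)|∂P/∂n| = fV + V²/R  →  V² + fR·V − fR·V_g = 0
With fR = 1.43×10⁻⁴ × 1302×10³ m = 186 m/s:
V = [−fR + √((fR)² + 4 fR V_g)]/2 = [−186 + √(186² + 4×186×30)]/2 = 26.3 m/s
Subgeostrophic (V < V_g = 30 m/s), as expected around a low.

26.3 m s⁻¹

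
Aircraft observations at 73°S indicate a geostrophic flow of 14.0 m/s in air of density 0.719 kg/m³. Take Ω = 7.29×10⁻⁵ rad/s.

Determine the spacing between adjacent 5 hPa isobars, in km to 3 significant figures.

356 km

Coriolis parameter at 73°S:
f = 2Ω sin φ = 2 × 7.29×10⁻⁵ × sin 73° = 1.39×10⁻⁴ s⁻¹
Geostrophic balance rearranged: |∂P/∂n| = f ρ V_g
|∂P/∂n| = 1.39×10⁻⁴ × 0.719 × 14.0 = 1.40×10⁻³ Pa/m
Isobar spacing: Δn = ΔP/|∂P/∂n| = 500 Pa / 1.40×10⁻³ Pa/m = 356254 m ≈ 356 km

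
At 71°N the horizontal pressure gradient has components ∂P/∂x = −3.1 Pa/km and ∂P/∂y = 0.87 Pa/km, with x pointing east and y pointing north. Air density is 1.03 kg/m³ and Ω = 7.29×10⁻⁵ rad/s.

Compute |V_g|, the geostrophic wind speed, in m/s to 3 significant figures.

Coriolis parameter at 71°N:
f = 2Ω sin φ = 2 × 7.29×10⁻⁵ × sin 71° = 1.38×10⁻⁴ s⁻¹
Component geostrophic relations (x east, y north):
u_g = −(1/(fρ)) ∂P/∂y,  v_g = (1/(fρ)) ∂P/∂x
u_g = −(0.87×10⁻³)/(1.38×10⁻⁴ × 1.03) = −6.13 m/s;  v_g = (−3.1×10⁻³)/(1.38×10⁻⁴ × 1.03) = −21.8 m/s
|V_g| = √(u_g² + v_g²) = 22.7 m/s

22.7 m/s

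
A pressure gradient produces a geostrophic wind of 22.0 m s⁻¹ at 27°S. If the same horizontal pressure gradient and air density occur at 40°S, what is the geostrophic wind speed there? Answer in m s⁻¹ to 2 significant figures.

With the same pressure gradient and density, V_g ∝ 1/f ∝ 1/sin φ.
V₂ = V₁ · sin φ₁ / sin φ₂ = 22.0 × sin 27° / sin 40°
V₂ = 22.0 × 0.4540/0.6428 = 16 m s⁻¹

16 m s⁻¹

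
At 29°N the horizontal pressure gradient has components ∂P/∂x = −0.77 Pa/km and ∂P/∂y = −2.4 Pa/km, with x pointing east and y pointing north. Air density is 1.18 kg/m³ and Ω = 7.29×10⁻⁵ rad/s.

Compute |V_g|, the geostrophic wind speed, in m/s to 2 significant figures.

30 m/s

Coriolis parameter at 29°N:
f = 2Ω sin φ = 2 × 7.29×10⁻⁵ × sin 29° = 7.07×10⁻⁵ s⁻¹
Component geostrophic relations (x east, y north):
u_g = −(1/(fρ)) ∂P/∂y,  v_g = (1/(fρ)) ∂P/∂x
u_g = −(−2.4×10⁻³)/(7.07×10⁻⁵ × 1.18) = 28.8 m/s;  v_g = (−0.77×10⁻³)/(7.07×10⁻⁵ × 1.18) = −9.23 m/s
|V_g| = √(u_g² + v_g²) = 30.2 m/s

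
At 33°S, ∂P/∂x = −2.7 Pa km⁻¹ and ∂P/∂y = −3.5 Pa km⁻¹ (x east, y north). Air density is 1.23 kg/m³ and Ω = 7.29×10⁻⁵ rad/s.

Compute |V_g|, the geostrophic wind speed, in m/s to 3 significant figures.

45.3 m/s

Coriolis parameter at 33°S:
f = 2Ω sin φ = 2 × 7.29×10⁻⁵ × sin 33° = 7.94×10⁻⁵ s⁻¹
In the Southern Hemisphere f is negative: f = −7.94×10⁻⁵ s⁻¹.
Component geostrophic relations (x east, y north):
u_g = −(1/(fρ)) ∂P/∂y,  v_g = (1/(fρ)) ∂P/∂x
u_g = −(−3.5×10⁻³)/(−7.94×10⁻⁵ × 1.23) = −35.8 m/s;  v_g = (−2.7×10⁻³)/(−7.94×10⁻⁵ × 1.23) = 27.6 m/s
|V_g| = √(u_g² + v_g²) = 45.3 m/s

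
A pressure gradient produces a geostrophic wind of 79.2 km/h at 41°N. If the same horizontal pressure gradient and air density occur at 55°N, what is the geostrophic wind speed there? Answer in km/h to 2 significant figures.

63 km/h

With the same pressure gradient and density, V_g ∝ 1/f ∝ 1/sin φ.
V₂ = V₁ · sin φ₁ / sin φ₂ = 79.2 × sin 41° / sin 55°
V₂ = 79.2 × 0.6561/0.8192 = 63 km/h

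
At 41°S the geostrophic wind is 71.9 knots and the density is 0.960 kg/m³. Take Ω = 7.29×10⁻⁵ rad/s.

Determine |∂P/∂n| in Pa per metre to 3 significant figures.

3.40×10⁻³ Pa/m

Coriolis parameter at 41°S:
f = 2Ω sin φ = 2 × 7.29×10⁻⁵ × sin 41° = 9.57×10⁻⁵ s⁻¹
Wind speed in SI: 71.9 knots = 37.0 m/s
Geostrophic balance rearranged: |∂P/∂n| = f ρ V_g
|∂P/∂n| = 9.57×10⁻⁵ × 0.960 × 37.0 = 3.40×10⁻³ Pa/m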